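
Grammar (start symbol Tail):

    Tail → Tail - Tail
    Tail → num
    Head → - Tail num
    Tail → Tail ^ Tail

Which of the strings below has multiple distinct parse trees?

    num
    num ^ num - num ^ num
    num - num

num: 1 tree
num ^ num - num ^ num: 5 trees
num - num: 1 tree

num ^ num - num ^ num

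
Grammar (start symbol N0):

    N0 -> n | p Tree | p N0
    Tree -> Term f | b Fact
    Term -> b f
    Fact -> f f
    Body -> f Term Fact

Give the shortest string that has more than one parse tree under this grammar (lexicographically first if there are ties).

length 1: no string has ≥2 trees
length 2: no string has ≥2 trees
length 3: no string has ≥2 trees
length 4: p b f f has 2 parse trees

Two derivations of p b f f:
  N0 ⇒ p Tree ⇒ p Term f ⇒ p b f f
  N0 ⇒ p Tree ⇒ p b Fact ⇒ p b f f

p b f f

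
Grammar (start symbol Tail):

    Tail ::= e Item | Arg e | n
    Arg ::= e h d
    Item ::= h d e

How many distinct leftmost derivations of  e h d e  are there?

Parse trees for e h d e:
  [Tail e [Item h d e]]
  [Tail [Arg e h d] e]

2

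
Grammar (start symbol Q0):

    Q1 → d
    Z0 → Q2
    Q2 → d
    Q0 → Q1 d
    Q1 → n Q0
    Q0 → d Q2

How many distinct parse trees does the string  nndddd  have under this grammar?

2

Parse trees for nndddd:
  [Q0 [Q1 n [Q0 [Q1 n [Q0 [Q1 d] d]] d]] d]
  [Q0 [Q1 n [Q0 [Q1 n [Q0 d [Q2 d]]] d]] d]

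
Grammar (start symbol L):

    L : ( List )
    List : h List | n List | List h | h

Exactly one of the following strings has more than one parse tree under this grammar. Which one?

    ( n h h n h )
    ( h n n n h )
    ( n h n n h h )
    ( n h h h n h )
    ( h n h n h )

( n h n n h h )

( n h h n h ): 1 tree
( h n n n h ): 1 tree
( n h n n h h ): 6 trees
( n h h h n h ): 1 tree
( h n h n h ): 1 tree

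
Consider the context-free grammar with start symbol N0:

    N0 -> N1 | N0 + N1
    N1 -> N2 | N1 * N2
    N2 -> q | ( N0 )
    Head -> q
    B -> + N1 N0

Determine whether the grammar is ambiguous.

Unambiguous

Only N0, N1, N2 are reachable from N0; ignoring the rest: This is a standard precedence ladder (N0 over N1 over N2), with each level left-recursive on its own operator ('+' at N0, '*' at N1). That structure is LR(1), hence unambiguous.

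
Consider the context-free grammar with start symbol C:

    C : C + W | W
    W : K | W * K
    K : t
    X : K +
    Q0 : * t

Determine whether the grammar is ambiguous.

Unambiguous

(X, Q0 are unreachable from C, so their rules don't affect L(C).) C → C + W | W  ;  W → W * K | K  — a left-associative chain with K at the bottom. Each string factors uniquely by precedence.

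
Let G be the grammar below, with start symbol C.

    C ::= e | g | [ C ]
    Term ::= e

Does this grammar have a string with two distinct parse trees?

(Term is unreachable from C, so its rules don't affect L(C).) L(C) is { openⁿ atom closeⁿ : n ≥ 0 }. The bracket depth fixes n, and the derivation is forced at every step.

Unambiguous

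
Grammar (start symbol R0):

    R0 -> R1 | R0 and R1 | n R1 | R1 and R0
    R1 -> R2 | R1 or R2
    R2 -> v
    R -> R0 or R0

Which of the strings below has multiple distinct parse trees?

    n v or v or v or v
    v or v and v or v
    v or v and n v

v or v and v or v

n v or v or v or v: 1 tree
v or v and v or v: 2 trees
v or v and n v: 1 tree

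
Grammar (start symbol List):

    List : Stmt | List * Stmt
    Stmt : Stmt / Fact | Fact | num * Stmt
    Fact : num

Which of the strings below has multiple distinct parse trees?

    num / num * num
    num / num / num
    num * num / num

num * num / num

num / num * num: 1 tree
num / num / num: 1 tree
num * num / num: 3 trees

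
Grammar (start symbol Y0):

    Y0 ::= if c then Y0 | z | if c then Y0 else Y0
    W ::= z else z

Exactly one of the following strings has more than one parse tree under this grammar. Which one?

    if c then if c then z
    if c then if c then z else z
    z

if c then if c then z: 1 tree
if c then if c then z else z: 2 trees
z: 1 tree

if c then if c then z else z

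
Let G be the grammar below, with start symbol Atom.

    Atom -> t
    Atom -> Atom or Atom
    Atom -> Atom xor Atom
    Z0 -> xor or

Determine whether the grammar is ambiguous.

Witness: t or t or t

Derivation 1: Atom ⇒ Atom or Atom ⇒ t or Atom ⇒ t or Atom or Atom ⇒ t or t or Atom ⇒ t or t or t
Derivation 2: Atom ⇒ Atom or Atom ⇒ Atom or Atom or Atom ⇒ t or Atom or Atom ⇒ t or t or Atom ⇒ t or t or t

Two distinct leftmost derivations for the same string.

Ambiguous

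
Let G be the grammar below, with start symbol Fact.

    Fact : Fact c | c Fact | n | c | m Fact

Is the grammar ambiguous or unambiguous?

Witness: c c

Derivation 1: Fact ⇒ Fact c ⇒ c c
Derivation 2: Fact ⇒ c Fact ⇒ c c

Two distinct leftmost derivations for the same string.

Ambiguous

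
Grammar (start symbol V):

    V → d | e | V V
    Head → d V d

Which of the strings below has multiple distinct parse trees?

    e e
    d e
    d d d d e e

e e: 1 tree
d e: 1 tree
d d d d e e: 42 trees

d d d d e e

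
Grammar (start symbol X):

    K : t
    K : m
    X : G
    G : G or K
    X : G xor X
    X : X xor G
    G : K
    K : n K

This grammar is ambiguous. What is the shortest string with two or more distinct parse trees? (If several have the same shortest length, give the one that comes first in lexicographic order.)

length 1: no string has ≥2 trees
length 2: no string has ≥2 trees
length 3: m xor m has 2 parse trees

Two derivations of m xor m:
  X ⇒ G xor X ⇒ K xor X ⇒ m xor X ⇒ m xor G ⇒ m xor K ⇒ m xor m
  X ⇒ X xor G ⇒ G xor G ⇒ K xor G ⇒ m xor G ⇒ m xor K ⇒ m xor m

m xor m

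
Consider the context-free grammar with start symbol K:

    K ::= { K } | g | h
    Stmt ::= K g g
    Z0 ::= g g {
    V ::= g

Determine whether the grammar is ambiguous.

Unambiguous

(Stmt, Z0, V are unreachable from K, so their rules don't affect L(K).) Each string is a nest of matched brackets around a single atom. An opening bracket forces the recursive rule; an atom forces the base rule.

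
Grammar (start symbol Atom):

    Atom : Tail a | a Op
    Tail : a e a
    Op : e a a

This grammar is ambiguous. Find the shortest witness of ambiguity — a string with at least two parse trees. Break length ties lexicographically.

length 4: a e a a has 2 parse trees

Two derivations of a e a a:
  Atom ⇒ Tail a ⇒ a e a a
  Atom ⇒ a Op ⇒ a e a a

a e a a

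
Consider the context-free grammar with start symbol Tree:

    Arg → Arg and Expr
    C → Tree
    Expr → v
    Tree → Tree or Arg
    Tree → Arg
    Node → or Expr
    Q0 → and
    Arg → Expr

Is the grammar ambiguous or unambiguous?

Only Tree, Arg, Expr are reachable from Tree; ignoring the rest: Tree → Tree or Arg | Arg  ;  Arg → Arg and Expr | Expr  — a left-associative chain with Expr at the bottom. Each string factors uniquely by precedence.

Unambiguous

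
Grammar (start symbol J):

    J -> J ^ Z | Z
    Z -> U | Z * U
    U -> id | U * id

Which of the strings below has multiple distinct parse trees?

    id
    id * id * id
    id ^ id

id: 1 tree
id * id * id: 4 trees
id ^ id: 1 tree

id * id * id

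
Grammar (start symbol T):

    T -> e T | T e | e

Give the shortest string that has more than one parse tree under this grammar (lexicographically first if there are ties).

e e

length 1: no string has ≥2 trees
length 2: e e has 2 parse trees

Two derivations of e e:
  T ⇒ e T ⇒ e e
  T ⇒ T e ⇒ e e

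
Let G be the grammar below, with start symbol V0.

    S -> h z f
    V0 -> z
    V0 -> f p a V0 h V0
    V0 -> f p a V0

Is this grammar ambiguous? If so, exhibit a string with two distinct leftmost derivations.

Ambiguous

Witness: f p a f p a z h z

Derivation 1: V0 ⇒ f p a V0 h V0 ⇒ f p a f p a V0 h V0 ⇒ f p a f p a z h V0 ⇒ f p a f p a z h z
Derivation 2: V0 ⇒ f p a V0 ⇒ f p a f p a V0 h V0 ⇒ f p a f p a z h V0 ⇒ f p a f p a z h z

Two distinct leftmost derivations for the same string.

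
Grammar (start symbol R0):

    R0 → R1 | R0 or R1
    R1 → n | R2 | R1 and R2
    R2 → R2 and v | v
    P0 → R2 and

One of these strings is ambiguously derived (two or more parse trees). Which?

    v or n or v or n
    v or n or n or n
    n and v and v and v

v or n or v or n: 1 tree
v or n or n or n: 1 tree
n and v and v and v: 4 trees

n and v and v and v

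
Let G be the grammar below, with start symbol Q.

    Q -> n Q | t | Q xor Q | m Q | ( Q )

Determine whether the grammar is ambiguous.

Ambiguous

Witness: m t xor t

Derivation 1: Q ⇒ Q xor Q ⇒ m Q xor Q ⇒ m t xor Q ⇒ m t xor t
Derivation 2: Q ⇒ m Q ⇒ m Q xor Q ⇒ m t xor Q ⇒ m t xor t

Two distinct leftmost derivations for the same string.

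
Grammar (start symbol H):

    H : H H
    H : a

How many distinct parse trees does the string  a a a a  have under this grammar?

Parse trees for a a a a:
  [H [H a] [H [H a] [H [H a] [H a]]]]
  [H [H a] [H [H [H a] [H a]] [H a]]]
  [H [H [H a] [H a]] [H [H a] [H a]]]
  [H [H [H a] [H [H a] [H a]]] [H a]]
  [H [H [H [H a] [H a]] [H a]] [H a]]

5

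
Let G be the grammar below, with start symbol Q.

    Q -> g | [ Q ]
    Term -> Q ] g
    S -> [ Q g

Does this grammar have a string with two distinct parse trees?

Unambiguous

(Term, S are unreachable from Q, so their rules don't affect L(Q).) Each string is a nest of matched brackets around a single atom. An opening bracket forces the recursive rule; an atom forces the base rule.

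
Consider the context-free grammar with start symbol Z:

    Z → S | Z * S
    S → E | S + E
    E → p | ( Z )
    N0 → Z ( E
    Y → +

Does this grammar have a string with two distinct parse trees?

Only Z, S, E are reachable from Z; ignoring the rest: Z → Z * S | S  ;  S → S + E | E  — a left-associative chain with E at the bottom. Each string factors uniquely by precedence.

Unambiguous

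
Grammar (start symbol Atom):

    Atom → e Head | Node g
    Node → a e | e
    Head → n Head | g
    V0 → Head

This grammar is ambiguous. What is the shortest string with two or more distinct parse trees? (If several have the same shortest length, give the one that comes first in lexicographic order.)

e g

length 2: e g has 2 parse trees

Two derivations of e g:
  Atom ⇒ e Head ⇒ e g
  Atom ⇒ Node g ⇒ e g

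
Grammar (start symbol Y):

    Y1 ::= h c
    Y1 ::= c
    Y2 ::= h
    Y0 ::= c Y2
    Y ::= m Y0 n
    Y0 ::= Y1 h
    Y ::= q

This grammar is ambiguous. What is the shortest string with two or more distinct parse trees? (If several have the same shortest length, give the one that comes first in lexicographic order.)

m c h n

length 1: no string has ≥2 trees
length 4: m c h n has 2 parse trees

Two derivations of m c h n:
  Y ⇒ m Y0 n ⇒ m c Y2 n ⇒ m c h n
  Y ⇒ m Y0 n ⇒ m Y1 h n ⇒ m c h n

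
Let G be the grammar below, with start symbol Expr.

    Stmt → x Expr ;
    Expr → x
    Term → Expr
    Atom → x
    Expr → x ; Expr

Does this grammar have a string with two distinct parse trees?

Unambiguous

(Stmt, Atom, Term are unreachable from Expr, so their rules don't affect L(Expr).) Right-recursive list with a separator: after each atom, whether the separator follows determines the rule. One parse per string.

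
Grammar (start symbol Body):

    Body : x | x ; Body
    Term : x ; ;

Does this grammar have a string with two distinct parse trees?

Unambiguous

Only Body is reachable from Body; ignoring the rest: Right-recursive list with a separator: after each atom, whether the separator follows determines the rule. One parse per string.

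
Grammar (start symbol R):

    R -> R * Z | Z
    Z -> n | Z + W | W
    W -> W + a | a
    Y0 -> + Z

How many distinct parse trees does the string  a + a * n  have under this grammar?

2

Parse trees for a + a * n:
  [R [R [Z [Z [W a]] + [W a]]] * [Z n]]
  [R [R [Z [W [W a] + a]]] * [Z n]]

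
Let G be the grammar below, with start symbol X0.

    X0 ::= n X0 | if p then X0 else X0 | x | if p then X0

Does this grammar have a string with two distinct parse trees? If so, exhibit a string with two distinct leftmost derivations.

Ambiguous

Witness: if p then if p then x else x

Derivation 1: X0 ⇒ if p then X0 else X0 ⇒ if p then if p then X0 else X0 ⇒ if p then if p then x else X0 ⇒ if p then if p then x else x
Derivation 2: X0 ⇒ if p then X0 ⇒ if p then if p then X0 else X0 ⇒ if p then if p then x else X0 ⇒ if p then if p then x else x

Two distinct leftmost derivations for the same string.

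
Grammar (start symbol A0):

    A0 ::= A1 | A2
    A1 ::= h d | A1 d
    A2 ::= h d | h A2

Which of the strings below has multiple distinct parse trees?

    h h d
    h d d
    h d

h h d: 1 tree
h d d: 1 tree
h d: 2 trees

h d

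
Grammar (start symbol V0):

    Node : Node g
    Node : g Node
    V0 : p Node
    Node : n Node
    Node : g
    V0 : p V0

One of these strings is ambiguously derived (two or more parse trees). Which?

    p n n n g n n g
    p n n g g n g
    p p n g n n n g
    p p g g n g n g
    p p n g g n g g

p n n n g n n g: 1 tree
p n n g g n g: 1 tree
p p n g n n n g: 1 tree
p p g g n g n g: 1 tree
p p n g g n g g: 6 trees

p p n g g n g g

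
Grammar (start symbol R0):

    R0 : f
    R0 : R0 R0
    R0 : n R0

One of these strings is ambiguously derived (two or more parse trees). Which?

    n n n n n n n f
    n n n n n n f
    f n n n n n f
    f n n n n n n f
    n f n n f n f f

n n n n n n n f: 1 tree
n n n n n n f: 1 tree
f n n n n n f: 1 tree
f n n n n n n f: 1 tree
n f n n f n f f: 43 trees

n f n n f n f f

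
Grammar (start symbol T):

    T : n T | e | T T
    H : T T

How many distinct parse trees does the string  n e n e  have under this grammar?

Parse trees for n e n e:
  [T n [T [T e] [T n [T e]]]]
  [T [T n [T e]] [T n [T e]]]

2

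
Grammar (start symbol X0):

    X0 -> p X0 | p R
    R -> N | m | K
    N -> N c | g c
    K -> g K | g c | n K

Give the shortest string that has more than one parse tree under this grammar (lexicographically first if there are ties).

length 2: no string has ≥2 trees
length 3: p g c has 2 parse trees

Two derivations of p g c:
  X0 ⇒ p R ⇒ p N ⇒ p g c
  X0 ⇒ p R ⇒ p K ⇒ p g c

p g c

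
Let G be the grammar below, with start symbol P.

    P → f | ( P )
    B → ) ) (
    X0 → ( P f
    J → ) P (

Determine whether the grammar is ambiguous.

Unambiguous

(B, X0, J are unreachable from P, so their rules don't affect L(P).) Each string is a nest of matched brackets around a single atom. An opening bracket forces the recursive rule; an atom forces the base rule.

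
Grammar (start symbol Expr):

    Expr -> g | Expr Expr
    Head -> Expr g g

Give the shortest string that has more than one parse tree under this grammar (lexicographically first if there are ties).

length 1: no string has ≥2 trees
length 2: no string has ≥2 trees
length 3: g g g has 2 parse trees

Two derivations of g g g:
  Expr ⇒ Expr Expr ⇒ g Expr ⇒ g Expr Expr ⇒ g g Expr ⇒ g g g
  Expr ⇒ Expr Expr ⇒ Expr Expr Expr ⇒ g Expr Expr ⇒ g g Expr ⇒ g g g

g g g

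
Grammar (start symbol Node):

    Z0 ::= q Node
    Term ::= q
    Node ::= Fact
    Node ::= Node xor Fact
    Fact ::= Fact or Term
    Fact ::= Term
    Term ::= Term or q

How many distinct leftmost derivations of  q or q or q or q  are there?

8

Parse trees for q or q or q or q:
  [Node [Fact [Fact [Term q]] or [Term [Term [Term q] or q] or q]]]
  [Node [Fact [Fact [Fact [Term q]] or [Term q]] or [Term [Term q] or q]]]
  [Node [Fact [Fact [Term [Term q] or q]] or [Term [Term q] or q]]]
  [Node [Fact [Fact [Fact [Term q]] or [Term [Term q] or q]] or [Term q]]]
  [Node [Fact [Fact [Fact [Fact [Term q]] or [Term q]] or [Term q]] or [Term q]]]
  [Node [Fact [Fact [Fact [Term [Term q] or q]] or [Term q]] or [Term q]]]
  [Node [Fact [Fact [Term [Term [Term q] or q] or q]] or [Term q]]]
  [Node [Fact [Term [Term [Term [Term q] or q] or q] or q]]]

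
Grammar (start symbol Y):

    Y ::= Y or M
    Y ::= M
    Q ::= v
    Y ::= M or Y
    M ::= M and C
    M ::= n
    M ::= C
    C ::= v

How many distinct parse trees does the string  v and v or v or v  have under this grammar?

4

Parse trees for v and v or v or v:
  [Y [Y [Y [M [M [C v]] and [C v]]] or [M [C v]]] or [M [C v]]]
  [Y [Y [M [M [C v]] and [C v]] or [Y [M [C v]]]] or [M [C v]]]
  [Y [M [M [C v]] and [C v]] or [Y [Y [M [C v]]] or [M [C v]]]]
  [Y [M [M [C v]] and [C v]] or [Y [M [C v]] or [Y [M [C v]]]]]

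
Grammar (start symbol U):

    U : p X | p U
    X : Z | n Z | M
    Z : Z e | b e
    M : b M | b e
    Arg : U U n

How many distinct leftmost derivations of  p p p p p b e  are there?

Parse trees for p p p p p b e:
  [U p [U p [U p [U p [U p [X [Z b e]]]]]]]
  [U p [U p [U p [U p [U p [X [M b e]]]]]]]

2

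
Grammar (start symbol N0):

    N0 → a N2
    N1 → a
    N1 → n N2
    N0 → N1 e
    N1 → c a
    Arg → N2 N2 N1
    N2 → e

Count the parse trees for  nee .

1

Parse trees for nee:
  [N0 [N1 n [N2 e]] e]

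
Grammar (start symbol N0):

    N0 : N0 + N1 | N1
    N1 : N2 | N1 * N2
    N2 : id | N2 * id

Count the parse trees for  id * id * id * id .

Parse trees for id * id * id * id:
  [N0 [N1 [N2 [N2 [N2 [N2 id] * id] * id] * id]]]
  [N0 [N1 [N1 [N2 id]] * [N2 [N2 [N2 id] * id] * id]]]
  [N0 [N1 [N1 [N2 [N2 id] * id]] * [N2 [N2 id] * id]]]
  [N0 [N1 [N1 [N1 [N2 id]] * [N2 id]] * [N2 [N2 id] * id]]]
  [N0 [N1 [N1 [N2 [N2 [N2 id] * id] * id]] * [N2 id]]]
  [N0 [N1 [N1 [N1 [N2 id]] * [N2 [N2 id] * id]] * [N2 id]]]
  [N0 [N1 [N1 [N1 [N2 [N2 id] * id]] * [N2 id]] * [N2 id]]]
  [N0 [N1 [N1 [N1 [N1 [N2 id]] * [N2 id]] * [N2 id]] * [N2 id]]]

8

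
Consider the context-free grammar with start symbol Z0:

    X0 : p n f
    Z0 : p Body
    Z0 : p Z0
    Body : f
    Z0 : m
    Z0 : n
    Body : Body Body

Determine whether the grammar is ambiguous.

Witness: p f f f

Derivation 1: Z0 ⇒ p Body ⇒ p Body Body ⇒ p f Body ⇒ p f Body Body ⇒ p f f Body ⇒ p f f f
Derivation 2: Z0 ⇒ p Body ⇒ p Body Body ⇒ p Body Body Body ⇒ p f Body Body ⇒ p f f Body ⇒ p f f f

Two distinct leftmost derivations for the same string.

Ambiguous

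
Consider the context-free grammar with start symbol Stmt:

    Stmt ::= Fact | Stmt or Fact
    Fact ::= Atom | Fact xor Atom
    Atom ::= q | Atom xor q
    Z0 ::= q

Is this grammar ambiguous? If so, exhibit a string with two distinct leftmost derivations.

Ambiguous

Witness: q xor q

Derivation 1: Stmt ⇒ Fact ⇒ Atom ⇒ Atom xor q ⇒ q xor q
Derivation 2: Stmt ⇒ Fact ⇒ Fact xor Atom ⇒ Atom xor Atom ⇒ q xor Atom ⇒ q xor q

Two distinct leftmost derivations for the same string.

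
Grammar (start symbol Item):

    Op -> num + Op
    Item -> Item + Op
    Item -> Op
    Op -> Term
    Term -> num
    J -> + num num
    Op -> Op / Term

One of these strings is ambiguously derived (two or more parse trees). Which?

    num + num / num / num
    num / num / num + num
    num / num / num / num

num + num / num / num

num + num / num / num: 4 trees
num / num / num + num: 1 tree
num / num / num / num: 1 tree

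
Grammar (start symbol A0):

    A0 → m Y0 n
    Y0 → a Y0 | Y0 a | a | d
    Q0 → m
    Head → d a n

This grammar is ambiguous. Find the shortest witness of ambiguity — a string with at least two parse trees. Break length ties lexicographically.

m a a n

length 3: no string has ≥2 trees
length 4: m a a n has 2 parse trees

Two derivations of m a a n:
  A0 ⇒ m Y0 n ⇒ m a Y0 n ⇒ m a a n
  A0 ⇒ m Y0 n ⇒ m Y0 a n ⇒ m a a n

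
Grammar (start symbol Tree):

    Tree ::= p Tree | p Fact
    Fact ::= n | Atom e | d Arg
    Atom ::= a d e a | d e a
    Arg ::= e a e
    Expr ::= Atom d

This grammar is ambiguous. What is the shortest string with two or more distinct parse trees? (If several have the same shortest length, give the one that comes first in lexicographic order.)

length 2: no string has ≥2 trees
length 3: no string has ≥2 trees
length 4: no string has ≥2 trees
length 5: p d e a e has 2 parse trees

Two derivations of p d e a e:
  Tree ⇒ p Fact ⇒ p Atom e ⇒ p d e a e
  Tree ⇒ p Fact ⇒ p d Arg ⇒ p d e a e

p d e a e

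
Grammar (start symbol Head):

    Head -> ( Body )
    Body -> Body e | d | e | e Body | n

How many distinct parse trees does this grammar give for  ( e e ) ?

Parse trees for ( e e ):
  [Head ( [Body [Body e] e] )]
  [Head ( [Body e [Body e]] )]

2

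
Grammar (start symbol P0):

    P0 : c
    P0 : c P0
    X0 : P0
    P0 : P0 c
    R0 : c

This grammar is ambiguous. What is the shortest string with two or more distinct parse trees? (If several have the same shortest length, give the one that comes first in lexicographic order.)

length 1: no string has ≥2 trees
length 2: c c has 2 parse trees

Two derivations of c c:
  P0 ⇒ c P0 ⇒ c c
  P0 ⇒ P0 c ⇒ c c

c c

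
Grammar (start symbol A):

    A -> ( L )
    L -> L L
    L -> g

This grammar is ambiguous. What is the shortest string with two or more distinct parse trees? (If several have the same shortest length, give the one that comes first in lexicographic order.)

( g g g )

length 3: no string has ≥2 trees
length 4: no string has ≥2 trees
length 5: ( g g g ) has 2 parse trees

Two derivations of ( g g g ):
  A ⇒ ( L ) ⇒ ( L L ) ⇒ ( L L L ) ⇒ ( g L L ) ⇒ ( g g L ) ⇒ ( g g g )
  A ⇒ ( L ) ⇒ ( L L ) ⇒ ( g L ) ⇒ ( g L L ) ⇒ ( g g L ) ⇒ ( g g g )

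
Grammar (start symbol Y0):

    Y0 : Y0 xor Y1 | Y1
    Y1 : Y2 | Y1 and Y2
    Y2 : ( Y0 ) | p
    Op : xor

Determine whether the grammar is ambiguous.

Unambiguous

Only Y0, Y1, Y2 are reachable from Y0; ignoring the rest: This is a standard precedence ladder (Y0 over Y1 over Y2), with each level left-recursive on its own operator ('xor' at Y0, 'and' at Y1). That structure is LR(1), hence unambiguous.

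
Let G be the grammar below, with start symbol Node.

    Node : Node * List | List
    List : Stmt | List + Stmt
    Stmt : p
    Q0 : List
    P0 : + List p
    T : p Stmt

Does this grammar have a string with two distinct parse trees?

(Q0, P0, T are unreachable from Node, so their rules don't affect L(Node).) This is a standard precedence ladder (Node over List over Stmt), with each level left-recursive on its own operator ('*' at Node, '+' at List). That structure is LR(1), hence unambiguous.

Unambiguous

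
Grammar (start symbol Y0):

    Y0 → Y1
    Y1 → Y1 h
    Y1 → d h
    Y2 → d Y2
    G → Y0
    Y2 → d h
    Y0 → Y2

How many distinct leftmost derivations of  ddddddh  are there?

Parse trees for ddddddh:
  [Y0 [Y2 d [Y2 d [Y2 d [Y2 d [Y2 d [Y2 d h]]]]]]]

1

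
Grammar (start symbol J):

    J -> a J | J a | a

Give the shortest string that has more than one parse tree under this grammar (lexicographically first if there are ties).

a a

length 1: no string has ≥2 trees
length 2: a a has 2 parse trees

Two derivations of a a:
  J ⇒ a J ⇒ a a
  J ⇒ J a ⇒ a a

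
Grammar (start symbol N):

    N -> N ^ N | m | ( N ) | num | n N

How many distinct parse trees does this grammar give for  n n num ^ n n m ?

Parse trees for n n num ^ n n m:
  [N [N n [N n [N num]]] ^ [N n [N n [N m]]]]
  [N n [N [N n [N num]] ^ [N n [N n [N m]]]]]
  [N n [N n [N [N num] ^ [N n [N n [N m]]]]]]

3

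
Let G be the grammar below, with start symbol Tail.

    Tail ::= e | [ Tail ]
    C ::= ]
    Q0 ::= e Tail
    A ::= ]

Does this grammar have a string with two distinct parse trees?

Unambiguous

(C, Q0, A are unreachable from Tail, so their rules don't affect L(Tail).) L(Tail) is { openⁿ atom closeⁿ : n ≥ 0 }. The bracket depth fixes n, and the derivation is forced at every step.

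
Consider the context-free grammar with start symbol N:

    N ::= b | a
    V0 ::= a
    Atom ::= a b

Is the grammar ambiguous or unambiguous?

Unambiguous

Only N is reachable from N; ignoring the rest: The reachable rules are right-linear with at most one rule per (nonterminal, next-terminal) pair. Each input token forces the next rule, so parsing is deterministic.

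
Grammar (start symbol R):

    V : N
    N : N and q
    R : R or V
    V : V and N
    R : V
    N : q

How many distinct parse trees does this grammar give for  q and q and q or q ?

4

Parse trees for q and q and q or q:
  [R [R [V [N [N [N q] and q] and q]]] or [V [N q]]]
  [R [R [V [V [N q]] and [N [N q] and q]]] or [V [N q]]]
  [R [R [V [V [N [N q] and q]] and [N q]]] or [V [N q]]]
  [R [R [V [V [V [N q]] and [N q]] and [N q]]] or [V [N q]]]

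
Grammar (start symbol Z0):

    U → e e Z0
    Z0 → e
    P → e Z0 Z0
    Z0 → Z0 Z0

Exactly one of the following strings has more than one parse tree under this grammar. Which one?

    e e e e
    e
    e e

e e e e: 5 trees
e: 1 tree
e e: 1 tree

e e e e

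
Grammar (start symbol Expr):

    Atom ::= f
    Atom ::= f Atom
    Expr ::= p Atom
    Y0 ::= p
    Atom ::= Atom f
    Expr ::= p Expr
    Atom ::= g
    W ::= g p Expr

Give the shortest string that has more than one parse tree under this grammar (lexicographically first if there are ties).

p f f

length 2: no string has ≥2 trees
length 3: p f f has 2 parse trees

Two derivations of p f f:
  Expr ⇒ p Atom ⇒ p f Atom ⇒ p f f
  Expr ⇒ p Atom ⇒ p Atom f ⇒ p f f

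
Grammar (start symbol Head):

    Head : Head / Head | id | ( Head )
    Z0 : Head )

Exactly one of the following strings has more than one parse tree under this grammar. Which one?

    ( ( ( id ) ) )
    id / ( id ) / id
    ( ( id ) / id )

( ( ( id ) ) ): 1 tree
id / ( id ) / id: 2 trees
( ( id ) / id ): 1 tree

id / ( id ) / id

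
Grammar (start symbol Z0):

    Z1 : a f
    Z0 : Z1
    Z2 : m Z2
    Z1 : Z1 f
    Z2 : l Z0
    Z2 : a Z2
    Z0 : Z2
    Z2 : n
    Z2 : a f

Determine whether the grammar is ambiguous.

Witness: a f

Derivation 1: Z0 ⇒ Z1 ⇒ a f
Derivation 2: Z0 ⇒ Z2 ⇒ a f

Two distinct leftmost derivations for the same string.

Ambiguous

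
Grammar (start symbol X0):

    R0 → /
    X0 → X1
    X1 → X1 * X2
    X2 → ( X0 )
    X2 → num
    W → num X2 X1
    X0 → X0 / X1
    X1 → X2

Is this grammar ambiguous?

Unambiguous

Only X0, X1, X2 are reachable from X0; ignoring the rest: X0 → X0 / X1 | X1  ;  X1 → X1 * X2 | X2  — a left-associative chain with X2 at the bottom. Each string factors uniquely by precedence.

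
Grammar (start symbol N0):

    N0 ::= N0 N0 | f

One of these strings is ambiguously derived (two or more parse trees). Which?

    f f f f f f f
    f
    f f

f f f f f f f: 132 trees
f: 1 tree
f f: 1 tree

f f f f f f f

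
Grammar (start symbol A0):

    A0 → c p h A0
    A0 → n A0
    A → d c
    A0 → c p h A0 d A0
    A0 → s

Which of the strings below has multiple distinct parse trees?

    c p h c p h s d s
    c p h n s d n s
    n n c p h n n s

c p h c p h s d s: 2 trees
c p h n s d n s: 1 tree
n n c p h n n s: 1 tree

c p h c p h s d s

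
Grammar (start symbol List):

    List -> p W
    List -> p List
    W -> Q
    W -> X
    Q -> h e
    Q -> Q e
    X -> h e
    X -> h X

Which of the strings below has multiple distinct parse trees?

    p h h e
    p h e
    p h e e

p h e

p h h e: 1 tree
p h e: 2 trees
p h e e: 1 tree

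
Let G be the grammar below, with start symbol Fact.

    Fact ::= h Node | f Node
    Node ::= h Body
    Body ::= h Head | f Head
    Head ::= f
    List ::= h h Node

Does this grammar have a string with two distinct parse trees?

Only Fact, Node, Body, Head are reachable from Fact; ignoring the rest: Restricted to the reachable nonterminals, every rule has the form A → t or A → t B, and no two rules for the same A share a first terminal. The grammar encodes a DFA — one run per string.

Unambiguous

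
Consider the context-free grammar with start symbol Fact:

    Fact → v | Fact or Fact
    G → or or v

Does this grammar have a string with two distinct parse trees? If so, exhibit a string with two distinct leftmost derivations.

Witness: v or v or v

Derivation 1: Fact ⇒ Fact or Fact ⇒ v or Fact ⇒ v or Fact or Fact ⇒ v or v or Fact ⇒ v or v or v
Derivation 2: Fact ⇒ Fact or Fact ⇒ Fact or Fact or Fact ⇒ v or Fact or Fact ⇒ v or v or Fact ⇒ v or v or v

Two distinct leftmost derivations for the same string.

Ambiguous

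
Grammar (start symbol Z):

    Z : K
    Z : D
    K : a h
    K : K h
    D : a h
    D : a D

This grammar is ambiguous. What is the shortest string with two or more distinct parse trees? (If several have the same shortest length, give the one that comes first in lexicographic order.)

length 2: a h has 2 parse trees

Two derivations of a h:
  Z ⇒ K ⇒ a h
  Z ⇒ D ⇒ a h

a h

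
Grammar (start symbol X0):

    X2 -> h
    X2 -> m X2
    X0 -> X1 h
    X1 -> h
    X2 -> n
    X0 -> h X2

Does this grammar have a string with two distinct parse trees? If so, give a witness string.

Ambiguous

Witness: h h

Derivation 1: X0 ⇒ X1 h ⇒ h h
Derivation 2: X0 ⇒ h X2 ⇒ h h

Two distinct leftmost derivations for the same string.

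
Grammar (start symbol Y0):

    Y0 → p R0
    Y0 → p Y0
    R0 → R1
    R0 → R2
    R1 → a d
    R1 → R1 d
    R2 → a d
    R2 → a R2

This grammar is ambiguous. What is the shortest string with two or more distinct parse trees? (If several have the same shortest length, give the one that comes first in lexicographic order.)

p a d

length 3: p a d has 2 parse trees

Two derivations of p a d:
  Y0 ⇒ p R0 ⇒ p R1 ⇒ p a d
  Y0 ⇒ p R0 ⇒ p R2 ⇒ p a d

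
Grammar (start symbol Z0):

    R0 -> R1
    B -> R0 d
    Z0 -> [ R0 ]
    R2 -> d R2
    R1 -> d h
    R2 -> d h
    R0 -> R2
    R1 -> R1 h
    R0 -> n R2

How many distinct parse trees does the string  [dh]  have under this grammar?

Parse trees for [dh]:
  [Z0 [ [R0 [R1 d h]] ]]
  [Z0 [ [R0 [R2 d h]] ]]

2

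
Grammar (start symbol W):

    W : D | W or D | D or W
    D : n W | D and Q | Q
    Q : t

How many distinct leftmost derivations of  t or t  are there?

2

Parse trees for t or t:
  [W [W [D [Q t]]] or [D [Q t]]]
  [W [D [Q t]] or [W [D [Q t]]]]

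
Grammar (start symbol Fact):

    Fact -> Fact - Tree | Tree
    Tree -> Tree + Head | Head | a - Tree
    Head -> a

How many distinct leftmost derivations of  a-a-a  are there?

Parse trees for a-a-a:
  [Fact [Fact [Tree [Head a]]] - [Tree a - [Tree [Head a]]]]
  [Fact [Fact [Fact [Tree [Head a]]] - [Tree [Head a]]] - [Tree [Head a]]]
  [Fact [Fact [Tree a - [Tree [Head a]]]] - [Tree [Head a]]]
  [Fact [Tree a - [Tree a - [Tree [Head a]]]]]

4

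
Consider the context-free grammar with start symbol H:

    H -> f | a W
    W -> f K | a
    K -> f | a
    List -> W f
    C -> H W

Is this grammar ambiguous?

Unambiguous

(List, C are unreachable from H, so their rules don't affect L(H).) Restricted to the reachable nonterminals, every rule has the form A → t or A → t B, and no two rules for the same A share a first terminal. The grammar encodes a DFA — one run per string.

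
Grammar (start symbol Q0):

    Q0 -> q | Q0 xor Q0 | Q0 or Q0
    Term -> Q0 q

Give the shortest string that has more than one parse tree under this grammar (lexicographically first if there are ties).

q or q or q

length 1: no string has ≥2 trees
length 3: no string has ≥2 trees
length 5: q or q or q has 2 parse trees

Two derivations of q or q or q:
  Q0 ⇒ Q0 or Q0 ⇒ q or Q0 ⇒ q or Q0 or Q0 ⇒ q or q or Q0 ⇒ q or q or q
  Q0 ⇒ Q0 or Q0 ⇒ Q0 or Q0 or Q0 ⇒ q or Q0 or Q0 ⇒ q or q or Q0 ⇒ q or q or q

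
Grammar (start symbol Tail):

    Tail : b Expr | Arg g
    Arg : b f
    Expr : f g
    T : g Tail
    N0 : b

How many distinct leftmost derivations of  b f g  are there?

2

Parse trees for b f g:
  [Tail b [Expr f g]]
  [Tail [Arg b f] g]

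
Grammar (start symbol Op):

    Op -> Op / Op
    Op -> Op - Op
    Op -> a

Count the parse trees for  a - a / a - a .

5

Parse trees for a - a / a - a:
  [Op [Op [Op a] - [Op a]] / [Op [Op a] - [Op a]]]
  [Op [Op a] - [Op [Op a] / [Op [Op a] - [Op a]]]]
  [Op [Op a] - [Op [Op [Op a] / [Op a]] - [Op a]]]
  [Op [Op [Op [Op a] - [Op a]] / [Op a]] - [Op a]]
  [Op [Op [Op a] - [Op [Op a] / [Op a]]] - [Op a]]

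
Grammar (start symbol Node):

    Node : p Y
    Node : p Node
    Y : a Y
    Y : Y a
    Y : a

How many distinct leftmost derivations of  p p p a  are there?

1

Parse trees for p p p a:
  [Node p [Node p [Node p [Y a]]]]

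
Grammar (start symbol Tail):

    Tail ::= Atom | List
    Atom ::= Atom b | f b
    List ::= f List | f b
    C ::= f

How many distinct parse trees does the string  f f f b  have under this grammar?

Parse trees for f f f b:
  [Tail [List f [List f [List f b]]]]

1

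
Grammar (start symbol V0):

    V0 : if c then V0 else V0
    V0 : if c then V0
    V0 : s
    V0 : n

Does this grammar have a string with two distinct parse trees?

Ambiguous

Witness: if c then if c then n else n

Derivation 1: V0 ⇒ if c then V0 else V0 ⇒ if c then if c then V0 else V0 ⇒ if c then if c then n else V0 ⇒ if c then if c then n else n
Derivation 2: V0 ⇒ if c then V0 ⇒ if c then if c then V0 else V0 ⇒ if c then if c then n else V0 ⇒ if c then if c then n else n

Two distinct leftmost derivations for the same string.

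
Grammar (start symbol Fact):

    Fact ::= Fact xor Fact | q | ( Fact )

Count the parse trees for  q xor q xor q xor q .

Parse trees for q xor q xor q xor q:
  [Fact [Fact q] xor [Fact [Fact q] xor [Fact [Fact q] xor [Fact q]]]]
  [Fact [Fact q] xor [Fact [Fact [Fact q] xor [Fact q]] xor [Fact q]]]
  [Fact [Fact [Fact q] xor [Fact q]] xor [Fact [Fact q] xor [Fact q]]]
  [Fact [Fact [Fact q] xor [Fact [Fact q] xor [Fact q]]] xor [Fact q]]
  [Fact [Fact [Fact [Fact q] xor [Fact q]] xor [Fact q]] xor [Fact q]]

5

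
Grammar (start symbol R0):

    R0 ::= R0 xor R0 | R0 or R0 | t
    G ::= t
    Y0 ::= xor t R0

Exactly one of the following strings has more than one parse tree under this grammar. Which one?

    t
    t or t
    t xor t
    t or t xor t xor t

t: 1 tree
t or t: 1 tree
t xor t: 1 tree
t or t xor t xor t: 5 trees

t or t xor t xor t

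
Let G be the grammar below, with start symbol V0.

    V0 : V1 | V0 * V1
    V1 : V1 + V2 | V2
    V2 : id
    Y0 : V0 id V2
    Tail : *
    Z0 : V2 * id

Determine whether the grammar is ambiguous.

(Y0, Tail, Z0 are unreachable from V0, so their rules don't affect L(V0).) V0 → V0 * V1 | V1  ;  V1 → V1 + V2 | V2  — a left-associative chain with V2 at the bottom. Each string factors uniquely by precedence.

Unambiguous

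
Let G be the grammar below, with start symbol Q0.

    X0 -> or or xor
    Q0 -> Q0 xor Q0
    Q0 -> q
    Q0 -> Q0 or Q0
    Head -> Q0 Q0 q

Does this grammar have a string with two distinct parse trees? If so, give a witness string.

Witness: q or q or q

Derivation 1: Q0 ⇒ Q0 or Q0 ⇒ q or Q0 ⇒ q or Q0 or Q0 ⇒ q or q or Q0 ⇒ q or q or q
Derivation 2: Q0 ⇒ Q0 or Q0 ⇒ Q0 or Q0 or Q0 ⇒ q or Q0 or Q0 ⇒ q or q or Q0 ⇒ q or q or q

Two distinct leftmost derivations for the same string.

Ambiguous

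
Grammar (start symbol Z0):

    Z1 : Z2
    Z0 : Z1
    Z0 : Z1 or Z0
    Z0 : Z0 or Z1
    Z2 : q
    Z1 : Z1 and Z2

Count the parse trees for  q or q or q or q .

8

Parse trees for q or q or q or q:
  [Z0 [Z1 [Z2 q]] or [Z0 [Z1 [Z2 q]] or [Z0 [Z1 [Z2 q]] or [Z0 [Z1 [Z2 q]]]]]]
  [Z0 [Z1 [Z2 q]] or [Z0 [Z1 [Z2 q]] or [Z0 [Z0 [Z1 [Z2 q]]] or [Z1 [Z2 q]]]]]
  [Z0 [Z1 [Z2 q]] or [Z0 [Z0 [Z1 [Z2 q]] or [Z0 [Z1 [Z2 q]]]] or [Z1 [Z2 q]]]]
  [Z0 [Z1 [Z2 q]] or [Z0 [Z0 [Z0 [Z1 [Z2 q]]] or [Z1 [Z2 q]]] or [Z1 [Z2 q]]]]
  [Z0 [Z0 [Z1 [Z2 q]] or [Z0 [Z1 [Z2 q]] or [Z0 [Z1 [Z2 q]]]]] or [Z1 [Z2 q]]]
  [Z0 [Z0 [Z1 [Z2 q]] or [Z0 [Z0 [Z1 [Z2 q]]] or [Z1 [Z2 q]]]] or [Z1 [Z2 q]]]
  [Z0 [Z0 [Z0 [Z1 [Z2 q]] or [Z0 [Z1 [Z2 q]]]] or [Z1 [Z2 q]]] or [Z1 [Z2 q]]]
  [Z0 [Z0 [Z0 [Z0 [Z1 [Z2 q]]] or [Z1 [Z2 q]]] or [Z1 [Z2 q]]] or [Z1 [Z2 q]]]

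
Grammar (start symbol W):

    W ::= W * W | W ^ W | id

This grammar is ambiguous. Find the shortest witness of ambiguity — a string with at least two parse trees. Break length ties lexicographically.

length 1: no string has ≥2 trees
length 3: no string has ≥2 trees
length 5: id * id * id has 2 parse trees

Two derivations of id * id * id:
  W ⇒ W * W ⇒ W * W * W ⇒ id * W * W ⇒ id * id * W ⇒ id * id * id
  W ⇒ W * W ⇒ id * W ⇒ id * W * W ⇒ id * id * W ⇒ id * id * id

id * id * id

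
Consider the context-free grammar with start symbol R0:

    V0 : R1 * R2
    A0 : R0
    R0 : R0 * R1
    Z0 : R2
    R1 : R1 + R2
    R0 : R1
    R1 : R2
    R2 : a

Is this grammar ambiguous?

Only R0, R1, R2 are reachable from R0; ignoring the rest: R0 → R0 * R1 | R1  ;  R1 → R1 + R2 | R2  — a left-associative chain with R2 at the bottom. Each string factors uniquely by precedence.

Unambiguous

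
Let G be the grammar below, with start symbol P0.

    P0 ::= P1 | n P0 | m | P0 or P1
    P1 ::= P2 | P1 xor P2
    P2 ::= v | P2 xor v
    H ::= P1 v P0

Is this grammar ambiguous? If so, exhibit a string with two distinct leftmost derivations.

Witness: v xor v

Derivation 1: P0 ⇒ P1 ⇒ P2 ⇒ P2 xor v ⇒ v xor v
Derivation 2: P0 ⇒ P1 ⇒ P1 xor P2 ⇒ P2 xor P2 ⇒ v xor P2 ⇒ v xor v

Two distinct leftmost derivations for the same string.

Ambiguous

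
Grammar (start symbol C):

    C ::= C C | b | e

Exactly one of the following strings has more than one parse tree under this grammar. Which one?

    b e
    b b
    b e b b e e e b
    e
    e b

b e b b e e e b

b e: 1 tree
b b: 1 tree
b e b b e e e b: 429 trees
e: 1 tree
e b: 1 tree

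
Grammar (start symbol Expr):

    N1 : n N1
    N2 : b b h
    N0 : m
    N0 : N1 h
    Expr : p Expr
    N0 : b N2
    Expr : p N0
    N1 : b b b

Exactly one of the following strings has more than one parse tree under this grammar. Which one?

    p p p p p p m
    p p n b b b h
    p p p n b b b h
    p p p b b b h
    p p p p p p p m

p p p b b b h

p p p p p p m: 1 tree
p p n b b b h: 1 tree
p p p n b b b h: 1 tree
p p p b b b h: 2 trees
p p p p p p p m: 1 tree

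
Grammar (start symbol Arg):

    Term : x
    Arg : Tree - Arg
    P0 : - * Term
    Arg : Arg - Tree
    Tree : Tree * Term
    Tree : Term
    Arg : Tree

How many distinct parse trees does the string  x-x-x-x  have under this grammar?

Parse trees for x-x-x-x:
  [Arg [Tree [Term x]] - [Arg [Tree [Term x]] - [Arg [Tree [Term x]] - [Arg [Tree [Term x]]]]]]
  [Arg [Tree [Term x]] - [Arg [Tree [Term x]] - [Arg [Arg [Tree [Term x]]] - [Tree [Term x]]]]]
  [Arg [Tree [Term x]] - [Arg [Arg [Tree [Term x]] - [Arg [Tree [Term x]]]] - [Tree [Term x]]]]
  [Arg [Tree [Term x]] - [Arg [Arg [Arg [Tree [Term x]]] - [Tree [Term x]]] - [Tree [Term x]]]]
  [Arg [Arg [Tree [Term x]] - [Arg [Tree [Term x]] - [Arg [Tree [Term x]]]]] - [Tree [Term x]]]
  [Arg [Arg [Tree [Term x]] - [Arg [Arg [Tree [Term x]]] - [Tree [Term x]]]] - [Tree [Term x]]]
  [Arg [Arg [Arg [Tree [Term x]] - [Arg [Tree [Term x]]]] - [Tree [Term x]]] - [Tree [Term x]]]
  [Arg [Arg [Arg [Arg [Tree [Term x]]] - [Tree [Term x]]] - [Tree [Term x]]] - [Tree [Term x]]]

8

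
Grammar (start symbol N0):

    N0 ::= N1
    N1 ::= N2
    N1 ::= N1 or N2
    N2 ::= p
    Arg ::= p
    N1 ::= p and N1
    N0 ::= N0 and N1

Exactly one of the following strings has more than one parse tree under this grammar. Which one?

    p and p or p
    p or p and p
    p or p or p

p and p or p

p and p or p: 3 trees
p or p and p: 1 tree
p or p or p: 1 tree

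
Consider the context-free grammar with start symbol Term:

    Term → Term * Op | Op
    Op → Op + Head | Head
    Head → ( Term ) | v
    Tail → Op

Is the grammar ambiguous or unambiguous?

Unambiguous

(Tail is unreachable from Term, so its rules don't affect L(Term).) Term → Term * Op | Op  ;  Op → Op + Head | Head  — a left-associative chain with Head at the bottom. Each string factors uniquely by precedence.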